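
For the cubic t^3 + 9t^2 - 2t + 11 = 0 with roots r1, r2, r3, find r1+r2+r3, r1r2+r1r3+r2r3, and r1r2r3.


Monic cubic t^3+bt^2+ct+d=0: sum=-b, pairwise sum=c, product=-d.
b=9, c=-2, d=11
r1+r2+r3 = -9
r1r2+r1r3+r2r3 = -2
r1r2r3 = -11


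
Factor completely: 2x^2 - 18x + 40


Roots satisfy r1 + r2 = -b/a = 9 and r1*r2 = c/a = 20.
So r1 = 5, r2 = 4.
2x^2 - 18x + 40 = 2(x - r1)(x - r2) = 2(x - 5)(x - 4)


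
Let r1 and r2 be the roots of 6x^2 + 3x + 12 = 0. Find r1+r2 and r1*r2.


For ax^2+bx+c=0: sum = -b/a, product = c/a.
a=6, b=3, c=12
Sum = -(3)/6 = -1/2
Product = (12)/6 = 2


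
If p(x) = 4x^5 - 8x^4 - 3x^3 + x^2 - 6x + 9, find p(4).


Using direct substitution:
  4 * (4)^5 = 4096
  -8 * (4)^4 = -2048
  -3 * (4)^3 = -192
  1 * (4)^2 = 16
  -6 * (4)^1 = -24
  constant: 9
Sum = 4096 - 2048 - 192 + 16 - 24 + 9 = 1857


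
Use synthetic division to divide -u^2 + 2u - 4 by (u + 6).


Synthetic division with c = -6. Coefficients: -1, 2, -4
Bring down -1.
  -1 * -6 = 6; 6 + 2 = 8
  8 * -6 = -48; -48 - 4 = -52
Quotient: -u + 8, Remainder: -52


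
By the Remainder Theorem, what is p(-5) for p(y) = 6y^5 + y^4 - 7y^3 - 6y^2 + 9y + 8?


By the Remainder Theorem, the remainder equals p(-5):
  6*(-5)^5 = -18750
  1*(-5)^4 = 625
  -7*(-5)^3 = 875
  -6*(-5)^2 = -150
  9*(-5)^1 = -45
  constant: 8
Sum: -18750 + 625 + 875 - 150 - 45 + 8 = -17437


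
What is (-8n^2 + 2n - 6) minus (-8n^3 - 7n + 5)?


Distribute the minus sign:
  (-8n^2 + 2n - 6)
- (-8n^3 - 7n + 5)
Negate second polynomial: 8n^3 + 7n - 5
Add: 8n^3 - 8n^2 + 9n - 11


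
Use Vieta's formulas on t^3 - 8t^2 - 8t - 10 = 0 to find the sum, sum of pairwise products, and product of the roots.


Monic cubic t^3+bt^2+ct+d=0: sum=-b, pairwise sum=c, product=-d.
b=-8, c=-8, d=-10
r1+r2+r3 = 8
r1r2+r1r3+r2r3 = -8
r1r2r3 = 10


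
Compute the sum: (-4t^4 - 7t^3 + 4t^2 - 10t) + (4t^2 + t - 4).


Align terms by degree and add:
  -4t^4 - 7t^3 + 4t^2 - 10t
+ 4t^2 + t - 4
= -4t^4 - 7t^3 + 8t^2 - 9t - 4


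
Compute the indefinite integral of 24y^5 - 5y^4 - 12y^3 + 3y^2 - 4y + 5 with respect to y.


Reverse power rule on each term:
  ∫ 24y^5 dy = 4y^6
  ∫ -5y^4 dy = -y^5
  ∫ -12y^3 dy = -3y^4
  ∫ 3y^2 dy = y^3
  ∫ -4y dy = -2y^2
  ∫ 5 dy = 5y
F(y) = 4y^6 - y^5 - 3y^4 + y^3 - 2y^2 + 5y + C


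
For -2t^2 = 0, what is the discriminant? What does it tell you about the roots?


D = b^2 - 4ac = (0)^2 - 4(-2)(0) = 0 = 0
Since D = 0: one repeated real root


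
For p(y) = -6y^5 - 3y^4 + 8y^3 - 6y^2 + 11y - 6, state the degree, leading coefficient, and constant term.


Highest power of y is 5, with coefficient -6. Constant term is -6.
Degree = 5, leading coefficient = -6, constant term = -6


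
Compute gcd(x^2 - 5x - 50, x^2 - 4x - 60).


Factor each:
  x^2 - 5x - 50 = (x - 10)(x + 5)
  x^2 - 4x - 60 = (x - 10)(x + 6)
Common monic factor: x - 10


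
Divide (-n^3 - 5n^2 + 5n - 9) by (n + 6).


(-n^3 - 5n^2 + 5n - 9) / (n + 6)
Step 1: -n^2 * (n + 6) = -n^3 - 6n^2; subtract.
Step 2: n * (n + 6) = n^2 + 6n; subtract.
Step 3: -1 * (n + 6) = -n - 6; subtract.
Quotient: -n^2 + n - 1, Remainder: -3


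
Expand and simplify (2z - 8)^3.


Expand (2z - 8)^3 by repeated multiplication:
  (2z - 8)^2 = 4z^2 - 32z + 64
= 8z^3 - 96z^2 + 384z - 512


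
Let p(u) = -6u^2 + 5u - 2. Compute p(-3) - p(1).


p(-3) = -71
p(1) = -3
p(-3) - p(1) = -71 + 3 = -68


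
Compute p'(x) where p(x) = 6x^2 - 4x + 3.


Apply the power rule term by term:
  d/dx(6x^2) = 12x
  d/dx(-4x) = -4
  d/dx(3) = 0
p'(x) = 12x - 4


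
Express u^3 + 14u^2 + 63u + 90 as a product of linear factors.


Try integer roots (divisors of 90). u=-5: p(-5)=0.
Divide out (u + 5): quotient is u^2 + 9u + 18.
Factor the quadratic: (u + 6)(u + 3)
Result: (u + 5)(u + 6)(u + 3)


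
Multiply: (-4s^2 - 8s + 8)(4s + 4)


Distribute each term of the first polynomial:
  (-4s^2)(4s + 4) = -16s^3 - 16s^2
  (-8s)(4s + 4) = -32s^2 - 32s
  (8)(4s + 4) = 32s + 32
Sum: -16s^3 - 48s^2 + 32


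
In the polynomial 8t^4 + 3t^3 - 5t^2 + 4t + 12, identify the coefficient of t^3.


Read off the coefficient of t^3: 3


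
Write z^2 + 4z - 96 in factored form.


Roots satisfy r1 + r2 = -b/a = -4 and r1*r2 = c/a = -96.
So r1 = 8, r2 = -12.
z^2 + 4z - 96 = (z - r1)(z - r2) = (z - 8)(z + 12)


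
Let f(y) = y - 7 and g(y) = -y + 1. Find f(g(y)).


Substitute g(y) into f:
f(g(y)) = 1*(-y + 1) + (-7)
Expand and combine: -y - 6


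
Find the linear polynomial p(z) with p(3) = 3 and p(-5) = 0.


p(z) = mz + b. Using p(3)=3, p(-5)=0:
m = (3)/(3 + 5) = 3/8 = 3/8
b = 3 - m*(3) = 3 - 9/8 = 15/8
p(z) = (3/8)z + (15/8)


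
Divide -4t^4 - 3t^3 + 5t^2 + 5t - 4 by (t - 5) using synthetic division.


Synthetic division with c = 5. Coefficients: -4, -3, 5, 5, -4
Bring down -4.
  -4 * 5 = -20; -20 - 3 = -23
  -23 * 5 = -115; -115 + 5 = -110
  -110 * 5 = -550; -550 + 5 = -545
  -545 * 5 = -2725; -2725 - 4 = -2729
Quotient: -4t^3 - 23t^2 - 110t - 545, Remainder: -2729


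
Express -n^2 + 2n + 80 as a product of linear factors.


Roots satisfy r1 + r2 = -b/a = 2 and r1*r2 = c/a = -80.
So r1 = -8, r2 = 10.
-n^2 + 2n + 80 = -(n - r1)(n - r2) = -(n + 8)(n - 10)


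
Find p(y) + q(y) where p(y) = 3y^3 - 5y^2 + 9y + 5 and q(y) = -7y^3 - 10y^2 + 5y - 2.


Align terms by degree and add:
  3y^3 - 5y^2 + 9y + 5
  -7y^3 - 10y^2 + 5y - 2
= -4y^3 - 15y^2 + 14y + 3


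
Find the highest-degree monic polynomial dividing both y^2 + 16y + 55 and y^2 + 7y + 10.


Factor each:
  y^2 + 16y + 55 = (y + 5)(y + 11)
  y^2 + 7y + 10 = (y + 5)(y + 2)
Common monic factor: y + 5


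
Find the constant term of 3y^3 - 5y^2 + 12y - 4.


Read off the constant term: -4


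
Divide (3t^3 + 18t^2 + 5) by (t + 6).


(3t^3 + 18t^2 + 5) / (t + 6)
Step 1: 3t^2 * (t + 6) = 3t^3 + 18t^2; subtract.
Step 2: 0 * (t + 6) = 0; subtract.
Step 3: 0 * (t + 6) = 0; subtract.
Quotient: 3t^2, Remainder: 5


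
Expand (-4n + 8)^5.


Expand (-4n + 8)^5 by repeated multiplication:
  (-4n + 8)^2 = 16n^2 - 64n + 64
  (-4n + 8)^3 = -64n^3 + 384n^2 - 768n + 512
  (-4n + 8)^4 = 256n^4 - 2048n^3 + 6144n^2 - 8192n + 4096
= -1024n^5 + 10240n^4 - 40960n^3 + 81920n^2 - 81920n + 32768


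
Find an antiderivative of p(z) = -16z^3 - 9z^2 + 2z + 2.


Reverse power rule on each term:
  ∫ -16z^3 dz = -4z^4
  ∫ -9z^2 dz = -3z^3
  ∫ 2z dz = z^2
  ∫ 2 dz = 2z
F(z) = -4z^4 - 3z^3 + z^2 + 2z + C


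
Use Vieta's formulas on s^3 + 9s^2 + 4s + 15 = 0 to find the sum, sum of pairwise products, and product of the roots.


Monic cubic s^3+bs^2+cs+d=0: sum=-b, pairwise sum=c, product=-d.
b=9, c=4, d=15
r1+r2+r3 = -9
r1r2+r1r3+r2r3 = 4
r1r2r3 = -15


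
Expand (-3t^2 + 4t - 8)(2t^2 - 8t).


Distribute each term of the first polynomial:
  (-3t^2)(2t^2 - 8t) = -6t^4 + 24t^3
  (4t)(2t^2 - 8t) = 8t^3 - 32t^2
  (-8)(2t^2 - 8t) = -16t^2 + 64t
Sum: -6t^4 + 32t^3 - 48t^2 + 64t


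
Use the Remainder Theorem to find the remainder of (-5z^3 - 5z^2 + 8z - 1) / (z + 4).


By the Remainder Theorem, the remainder equals p(-4):
  -5*(-4)^3 = 320
  -5*(-4)^2 = -80
  8*(-4)^1 = -32
  constant: -1
Sum: 320 - 80 - 32 - 1 = 207


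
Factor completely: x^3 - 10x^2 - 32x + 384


Try integer roots (divisors of 384). x=-6: p(-6)=0.
Divide out (x + 6): quotient is x^2 - 16x + 64.
Factor the quadratic: (x - 8)(x - 8)
Result: (x + 6)(x - 8)(x - 8)


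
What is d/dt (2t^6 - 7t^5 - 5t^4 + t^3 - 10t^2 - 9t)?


Apply the power rule term by term:
  d/dt(2t^6) = 12t^5
  d/dt(-7t^5) = -35t^4
  d/dt(-5t^4) = -20t^3
  d/dt(t^3) = 3t^2
  d/dt(-10t^2) = -20t
  d/dt(-9t) = -9
p'(t) = 12t^5 - 35t^4 - 20t^3 + 3t^2 - 20t - 9


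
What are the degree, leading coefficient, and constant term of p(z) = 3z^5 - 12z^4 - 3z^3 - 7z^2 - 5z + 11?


Highest power of z is 5, with coefficient 3. Constant term is 11.
Degree = 5, leading coefficient = 3, constant term = 11


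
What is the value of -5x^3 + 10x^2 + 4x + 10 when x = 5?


Using direct substitution:
  -5 * (5)^3 = -625
  10 * (5)^2 = 250
  4 * (5)^1 = 20
  constant: 10
Sum = -625 + 250 + 20 + 10 = -345


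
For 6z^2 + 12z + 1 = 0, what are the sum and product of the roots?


For az^2+bz+c=0: sum = -b/a, product = c/a.
a=6, b=12, c=1
Sum = -(12)/6 = -2
Product = (1)/6 = 1/6


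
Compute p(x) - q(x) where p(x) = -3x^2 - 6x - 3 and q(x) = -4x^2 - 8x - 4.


Distribute the minus sign:
  (-3x^2 - 6x - 3)
- (-4x^2 - 8x - 4)
Negate second polynomial: 4x^2 + 8x + 4
Add: x^2 + 2x + 1


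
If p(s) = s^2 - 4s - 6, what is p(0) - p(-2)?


p(0) = -6
p(-2) = 6
p(0) - p(-2) = -6 - 6 = -12


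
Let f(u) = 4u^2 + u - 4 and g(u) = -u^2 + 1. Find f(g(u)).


Substitute g(u) into f:
f(g(u)) = 4*(-u^2 + 1)^2 + 1*(-u^2 + 1) + (-4)
(-u^2 + 1)^2 = u^4 - 2u^2 + 1
Expand and combine: 4u^4 - 9u^2 + 1


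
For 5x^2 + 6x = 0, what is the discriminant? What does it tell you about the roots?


D = b^2 - 4ac = (6)^2 - 4(5)(0) = 36 = 36
Since D > 0: two distinct rational roots


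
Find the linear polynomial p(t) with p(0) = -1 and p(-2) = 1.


p(t) = mt + b. Using p(0)=-1, p(-2)=1:
m = (-1 - 1)/(0 + 2) = -2/2 = -1
b = -1 - m*(0) = -1 = -1
p(t) = -t - 1


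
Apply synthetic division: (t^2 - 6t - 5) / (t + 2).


Synthetic division with c = -2. Coefficients: 1, -6, -5
Bring down 1.
  1 * -2 = -2; -2 - 6 = -8
  -8 * -2 = 16; 16 - 5 = 11
Quotient: t - 8, Remainder: 11


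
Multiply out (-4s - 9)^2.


Expand (-4s - 9)^2 by repeated multiplication:
= 16s^2 + 72s + 81


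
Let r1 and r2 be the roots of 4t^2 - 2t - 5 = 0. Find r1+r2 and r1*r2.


For at^2+bt+c=0: sum = -b/a, product = c/a.
a=4, b=-2, c=-5
Sum = -(-2)/4 = 1/2
Product = (-5)/4 = -5/4


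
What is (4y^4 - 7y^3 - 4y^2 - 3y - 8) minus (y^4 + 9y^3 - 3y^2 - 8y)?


Distribute the minus sign:
  (4y^4 - 7y^3 - 4y^2 - 3y - 8)
- (y^4 + 9y^3 - 3y^2 - 8y)
Negate second polynomial: -y^4 - 9y^3 + 3y^2 + 8y
Add: 3y^4 - 16y^3 - y^2 + 5y - 8


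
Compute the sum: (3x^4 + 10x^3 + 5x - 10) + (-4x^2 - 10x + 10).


Align terms by degree and add:
  3x^4 + 10x^3 + 5x - 10
  -4x^2 - 10x + 10
= 3x^4 + 10x^3 - 4x^2 - 5x


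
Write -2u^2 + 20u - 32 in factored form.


Roots satisfy r1 + r2 = -b/a = 10 and r1*r2 = c/a = 16.
So r1 = 8, r2 = 2.
-2u^2 + 20u - 32 = -2(u - r1)(u - r2) = -2(u - 8)(u - 2)


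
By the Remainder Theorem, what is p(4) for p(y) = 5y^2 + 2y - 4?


By the Remainder Theorem, the remainder equals p(4):
  5*(4)^2 = 80
  2*(4)^1 = 8
  constant: -4
Sum: 80 + 8 - 4 = 84


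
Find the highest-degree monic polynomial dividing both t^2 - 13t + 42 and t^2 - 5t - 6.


Factor each:
  t^2 - 13t + 42 = (t - 6)(t - 7)
  t^2 - 5t - 6 = (t - 6)(t + 1)
Common monic factor: t - 6


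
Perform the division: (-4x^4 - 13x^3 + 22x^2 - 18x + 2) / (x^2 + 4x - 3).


(-4x^4 - 13x^3 + 22x^2 - 18x + 2) / (x^2 + 4x - 3)
Step 1: -4x^2 * (x^2 + 4x - 3) = -4x^4 - 16x^3 + 12x^2; subtract.
Step 2: 3x * (x^2 + 4x - 3) = 3x^3 + 12x^2 - 9x; subtract.
Step 3: -2 * (x^2 + 4x - 3) = -2x^2 - 8x + 6; subtract.
Quotient: -4x^2 + 3x - 2, Remainder: -x - 4


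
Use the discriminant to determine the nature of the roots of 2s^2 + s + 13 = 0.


D = b^2 - 4ac = (1)^2 - 4(2)(13) = 1 - 104 = -103
Since D < 0: two complex conjugate roots (no real roots)


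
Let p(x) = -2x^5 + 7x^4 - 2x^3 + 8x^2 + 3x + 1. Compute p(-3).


Using direct substitution:
  -2 * (-3)^5 = 486
  7 * (-3)^4 = 567
  -2 * (-3)^3 = 54
  8 * (-3)^2 = 72
  3 * (-3)^1 = -9
  constant: 1
Sum = 486 + 567 + 54 + 72 - 9 + 1 = 1171


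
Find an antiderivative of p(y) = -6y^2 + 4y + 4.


Reverse power rule on each term:
  ∫ -6y^2 dy = -2y^3
  ∫ 4y dy = 2y^2
  ∫ 4 dy = 4y
F(y) = -2y^3 + 2y^2 + 4y + C


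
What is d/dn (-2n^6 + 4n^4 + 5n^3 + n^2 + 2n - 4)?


Apply the power rule term by term:
  d/dn(-2n^6) = -12n^5
  d/dn(4n^4) = 16n^3
  d/dn(5n^3) = 15n^2
  d/dn(n^2) = 2n
  d/dn(2n) = 2
  d/dn(-4) = 0
p'(n) = -12n^5 + 16n^3 + 15n^2 + 2n + 2


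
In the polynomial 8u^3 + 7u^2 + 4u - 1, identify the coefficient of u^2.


Read off the coefficient of u^2: 7


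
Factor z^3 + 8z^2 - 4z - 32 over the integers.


Try integer roots (divisors of -32). z=-8: p(-8)=0.
Divide out (z + 8): quotient is z^2 - 4.
Factor the quadratic: (z + 2)(z - 2)
Result: (z + 8)(z + 2)(z - 2)


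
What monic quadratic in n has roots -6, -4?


p(n) = (n + 6)(n + 4)
Expand: n^2 + 10n + 24


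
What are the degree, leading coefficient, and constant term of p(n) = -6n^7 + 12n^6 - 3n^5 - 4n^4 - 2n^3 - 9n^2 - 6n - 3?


Highest power of n is 7, with coefficient -6. Constant term is -3.
Degree = 7, leading coefficient = -6, constant term = -3


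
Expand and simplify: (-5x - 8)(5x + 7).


Distribute each term of the first polynomial:
  (-5x)(5x + 7) = -25x^2 - 35x
  (-8)(5x + 7) = -40x - 56
Sum: -25x^2 - 75x - 56


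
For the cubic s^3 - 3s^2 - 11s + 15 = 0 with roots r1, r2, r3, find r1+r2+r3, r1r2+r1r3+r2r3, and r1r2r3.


Monic cubic s^3+bs^2+cs+d=0: sum=-b, pairwise sum=c, product=-d.
b=-3, c=-11, d=15
r1+r2+r3 = 3
r1r2+r1r3+r2r3 = -11
r1r2r3 = -15


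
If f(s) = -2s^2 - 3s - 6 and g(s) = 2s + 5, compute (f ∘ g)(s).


Substitute g(s) into f:
f(g(s)) = -2*(2s + 5)^2 + (-3)*(2s + 5) + (-6)
(2s + 5)^2 = 4s^2 + 20s + 25
Expand and combine: -8s^2 - 46s - 71


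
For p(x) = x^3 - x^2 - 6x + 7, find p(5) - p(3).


p(5) = 77
p(3) = 7
p(5) - p(3) = 77 - 7 = 70


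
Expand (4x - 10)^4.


Expand (4x - 10)^4 by repeated multiplication:
  (4x - 10)^2 = 16x^2 - 80x + 100
  (4x - 10)^3 = 64x^3 - 480x^2 + 1200x - 1000
= 256x^4 - 2560x^3 + 9600x^2 - 16000x + 10000


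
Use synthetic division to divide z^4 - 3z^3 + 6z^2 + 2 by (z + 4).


Synthetic division with c = -4. Coefficients: 1, -3, 6, 0, 2
Bring down 1.
  1 * -4 = -4; -4 - 3 = -7
  -7 * -4 = 28; 28 + 6 = 34
  34 * -4 = -136; -136 + 0 = -136
  -136 * -4 = 544; 544 + 2 = 546
Quotient: z^3 - 7z^2 + 34z - 136, Remainder: 546


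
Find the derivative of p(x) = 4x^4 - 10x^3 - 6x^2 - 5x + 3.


Apply the power rule term by term:
  d/dx(4x^4) = 16x^3
  d/dx(-10x^3) = -30x^2
  d/dx(-6x^2) = -12x
  d/dx(-5x) = -5
  d/dx(3) = 0
p'(x) = 16x^3 - 30x^2 - 12x - 5


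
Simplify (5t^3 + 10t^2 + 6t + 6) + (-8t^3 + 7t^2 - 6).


Align terms by degree and add:
  5t^3 + 10t^2 + 6t + 6
  -8t^3 + 7t^2 - 6
= -3t^3 + 17t^2 + 6t


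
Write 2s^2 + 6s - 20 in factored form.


Roots satisfy r1 + r2 = -b/a = -3 and r1*r2 = c/a = -10.
So r1 = -5, r2 = 2.
2s^2 + 6s - 20 = 2(s - r1)(s - r2) = 2(s + 5)(s - 2)


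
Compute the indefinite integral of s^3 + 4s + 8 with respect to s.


Reverse power rule on each term:
  ∫ s^3 ds = (1/4)s^4
  ∫ 4s ds = 2s^2
  ∫ 8 ds = 8s
F(s) = (1/4)s^4 + 2s^2 + 8s + C


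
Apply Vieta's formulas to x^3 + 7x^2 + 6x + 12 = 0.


Monic cubic x^3+bx^2+cx+d=0: sum=-b, pairwise sum=c, product=-d.
b=7, c=6, d=12
r1+r2+r3 = -7
r1r2+r1r3+r2r3 = 6
r1r2r3 = -12


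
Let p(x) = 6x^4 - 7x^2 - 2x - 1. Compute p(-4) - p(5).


p(-4) = 1431
p(5) = 3564
p(-4) - p(5) = 1431 - 3564 = -2133


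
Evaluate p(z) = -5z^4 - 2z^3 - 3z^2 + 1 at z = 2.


Using direct substitution:
  -5 * (2)^4 = -80
  -2 * (2)^3 = -16
  -3 * (2)^2 = -12
  0 * (2)^1 = 0
  constant: 1
Sum = -80 - 16 - 12 + 0 + 1 = -107


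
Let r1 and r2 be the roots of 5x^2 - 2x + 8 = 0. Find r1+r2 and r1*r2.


For ax^2+bx+c=0: sum = -b/a, product = c/a.
a=5, b=-2, c=8
Sum = -(-2)/5 = 2/5
Product = (8)/5 = 8/5


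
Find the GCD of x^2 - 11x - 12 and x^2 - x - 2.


Factor each:
  x^2 - 11x - 12 = (x + 1)(x - 12)
  x^2 - x - 2 = (x + 1)(x - 2)
Common monic factor: x + 1


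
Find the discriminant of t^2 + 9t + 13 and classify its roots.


D = b^2 - 4ac = (9)^2 - 4(1)(13) = 81 - 52 = 29
Since D > 0: two distinct irrational roots


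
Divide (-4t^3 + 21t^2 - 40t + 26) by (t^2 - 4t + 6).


(-4t^3 + 21t^2 - 40t + 26) / (t^2 - 4t + 6)
Step 1: -4t * (t^2 - 4t + 6) = -4t^3 + 16t^2 - 24t; subtract.
Step 2: 5 * (t^2 - 4t + 6) = 5t^2 - 20t + 30; subtract.
Quotient: -4t + 5, Remainder: 4t - 4


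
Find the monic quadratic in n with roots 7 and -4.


p(n) = (n - 7)(n + 4)
Expand: n^2 - 3n - 28


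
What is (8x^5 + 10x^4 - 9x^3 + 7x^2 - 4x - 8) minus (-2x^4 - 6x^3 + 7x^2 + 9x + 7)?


Distribute the minus sign:
  (8x^5 + 10x^4 - 9x^3 + 7x^2 - 4x - 8)
- (-2x^4 - 6x^3 + 7x^2 + 9x + 7)
Negate second polynomial: 2x^4 + 6x^3 - 7x^2 - 9x - 7
Add: 8x^5 + 12x^4 - 3x^3 - 13x - 15


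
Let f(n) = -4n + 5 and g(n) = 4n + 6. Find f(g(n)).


Substitute g(n) into f:
f(g(n)) = -4*(4n + 6) + 5
Expand and combine: -16n - 19


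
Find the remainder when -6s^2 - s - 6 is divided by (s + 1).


By the Remainder Theorem, the remainder equals p(-1):
  -6*(-1)^2 = -6
  -1*(-1)^1 = 1
  constant: -6
Sum: -6 + 1 - 6 = -11


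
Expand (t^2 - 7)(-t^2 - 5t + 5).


Distribute each term of the first polynomial:
  (t^2)(-t^2 - 5t + 5) = -t^4 - 5t^3 + 5t^2
  (-7)(-t^2 - 5t + 5) = 7t^2 + 35t - 35
Sum: -t^4 - 5t^3 + 12t^2 + 35t - 35


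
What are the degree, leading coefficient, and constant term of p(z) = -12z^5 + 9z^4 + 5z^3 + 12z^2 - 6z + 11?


Highest power of z is 5, with coefficient -12. Constant term is 11.
Degree = 5, leading coefficient = -12, constant term = 11


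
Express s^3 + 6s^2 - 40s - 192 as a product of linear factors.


Try integer roots (divisors of -192). s=-8: p(-8)=0.
Divide out (s + 8): quotient is s^2 - 2s - 24.
Factor the quadratic: (s + 4)(s - 6)
Result: (s + 8)(s + 4)(s - 6)


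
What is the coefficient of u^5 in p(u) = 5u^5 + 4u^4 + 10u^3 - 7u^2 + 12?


Read off the coefficient of u^5: 5


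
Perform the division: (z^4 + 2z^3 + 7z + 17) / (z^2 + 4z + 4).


(z^4 + 2z^3 + 7z + 17) / (z^2 + 4z + 4)
Step 1: z^2 * (z^2 + 4z + 4) = z^4 + 4z^3 + 4z^2; subtract.
Step 2: -2z * (z^2 + 4z + 4) = -2z^3 - 8z^2 - 8z; subtract.
Step 3: 4 * (z^2 + 4z + 4) = 4z^2 + 16z + 16; subtract.
Quotient: z^2 - 2z + 4, Remainder: -z + 1


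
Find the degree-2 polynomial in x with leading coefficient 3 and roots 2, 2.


p(x) = 3(x - 2)(x - 2)
Expand: 3x^2 - 12x + 12


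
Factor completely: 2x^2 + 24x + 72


Roots satisfy r1 + r2 = -b/a = -12 and r1*r2 = c/a = 36.
So r1 = -6, r2 = -6.
2x^2 + 24x + 72 = 2(x - r1)(x - r2) = 2(x + 6)(x + 6)


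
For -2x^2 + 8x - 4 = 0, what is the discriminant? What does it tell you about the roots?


D = b^2 - 4ac = (8)^2 - 4(-2)(-4) = 64 - 32 = 32
Since D > 0: two distinct irrational roots


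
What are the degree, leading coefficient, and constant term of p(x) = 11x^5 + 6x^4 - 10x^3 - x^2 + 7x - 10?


Highest power of x is 5, with coefficient 11. Constant term is -10.
Degree = 5, leading coefficient = 11, constant term = -10


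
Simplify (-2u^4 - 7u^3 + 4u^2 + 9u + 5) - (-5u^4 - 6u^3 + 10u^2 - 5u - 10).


Distribute the minus sign:
  (-2u^4 - 7u^3 + 4u^2 + 9u + 5)
- (-5u^4 - 6u^3 + 10u^2 - 5u - 10)
Negate second polynomial: 5u^4 + 6u^3 - 10u^2 + 5u + 10
Add: 3u^4 - u^3 - 6u^2 + 14u + 15


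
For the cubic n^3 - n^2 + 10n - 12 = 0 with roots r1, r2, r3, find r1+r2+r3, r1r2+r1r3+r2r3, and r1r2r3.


Monic cubic n^3+bn^2+cn+d=0: sum=-b, pairwise sum=c, product=-d.
b=-1, c=10, d=-12
r1+r2+r3 = 1
r1r2+r1r3+r2r3 = 10
r1r2r3 = 12


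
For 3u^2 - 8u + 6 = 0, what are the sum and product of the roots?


For au^2+bu+c=0: sum = -b/a, product = c/a.
a=3, b=-8, c=6
Sum = -(-8)/3 = 8/3
Product = (6)/3 = 2


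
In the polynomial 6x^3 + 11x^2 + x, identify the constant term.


Read off the constant term: 0


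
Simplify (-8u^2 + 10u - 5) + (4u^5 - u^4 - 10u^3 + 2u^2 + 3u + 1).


Align terms by degree and add:
  -8u^2 + 10u - 5
+ 4u^5 - u^4 - 10u^3 + 2u^2 + 3u + 1
= 4u^5 - u^4 - 10u^3 - 6u^2 + 13u - 4


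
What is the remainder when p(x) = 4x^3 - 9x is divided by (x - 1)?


By the Remainder Theorem, the remainder equals p(1):
  4*(1)^3 = 4
  0*(1)^2 = 0
  -9*(1)^1 = -9
  constant: 0
Sum: 4 + 0 - 9 + 0 = -5


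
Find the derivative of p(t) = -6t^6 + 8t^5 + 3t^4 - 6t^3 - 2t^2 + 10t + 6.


Apply the power rule term by term:
  d/dt(-6t^6) = -36t^5
  d/dt(8t^5) = 40t^4
  d/dt(3t^4) = 12t^3
  d/dt(-6t^3) = -18t^2
  d/dt(-2t^2) = -4t
  d/dt(10t) = 10
  d/dt(6) = 0
p'(t) = -36t^5 + 40t^4 + 12t^3 - 18t^2 - 4t + 10


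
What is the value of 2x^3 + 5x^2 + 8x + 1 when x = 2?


Using direct substitution:
  2 * (2)^3 = 16
  5 * (2)^2 = 20
  8 * (2)^1 = 16
  constant: 1
Sum = 16 + 20 + 16 + 1 = 53


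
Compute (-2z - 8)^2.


Expand (-2z - 8)^2 by repeated multiplication:
= 4z^2 + 32z + 64


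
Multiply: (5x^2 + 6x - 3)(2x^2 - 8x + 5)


Distribute each term of the first polynomial:
  (5x^2)(2x^2 - 8x + 5) = 10x^4 - 40x^3 + 25x^2
  (6x)(2x^2 - 8x + 5) = 12x^3 - 48x^2 + 30x
  (-3)(2x^2 - 8x + 5) = -6x^2 + 24x - 15
Sum: 10x^4 - 28x^3 - 29x^2 + 54x - 15


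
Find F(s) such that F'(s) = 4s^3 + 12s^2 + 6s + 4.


Reverse power rule on each term:
  ∫ 4s^3 ds = s^4
  ∫ 12s^2 ds = 4s^3
  ∫ 6s ds = 3s^2
  ∫ 4 ds = 4s
F(s) = s^4 + 4s^3 + 3s^2 + 4s + C


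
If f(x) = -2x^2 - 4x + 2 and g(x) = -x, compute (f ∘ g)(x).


Substitute g(x) into f:
f(g(x)) = -2*(-x)^2 + (-4)*(-x) + 2
(-x)^2 = x^2
Expand and combine: -2x^2 + 4x + 2


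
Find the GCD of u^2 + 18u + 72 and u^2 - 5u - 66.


Factor each:
  u^2 + 18u + 72 = (u + 6)(u + 12)
  u^2 - 5u - 66 = (u + 6)(u - 11)
Common monic factor: u + 6


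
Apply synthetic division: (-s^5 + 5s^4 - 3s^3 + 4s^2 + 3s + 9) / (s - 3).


Synthetic division with c = 3. Coefficients: -1, 5, -3, 4, 3, 9
Bring down -1.
  -1 * 3 = -3; -3 + 5 = 2
  2 * 3 = 6; 6 - 3 = 3
  3 * 3 = 9; 9 + 4 = 13
  13 * 3 = 39; 39 + 3 = 42
  42 * 3 = 126; 126 + 9 = 135
Quotient: -s^4 + 2s^3 + 3s^2 + 13s + 42, Remainder: 135


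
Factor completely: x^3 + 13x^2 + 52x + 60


Try integer roots (divisors of 60). x=-2: p(-2)=0.
Divide out (x + 2): quotient is x^2 + 11x + 30.
Factor the quadratic: (x + 6)(x + 5)
Result: (x + 2)(x + 6)(x + 5)


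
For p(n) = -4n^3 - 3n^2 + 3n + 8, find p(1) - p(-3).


p(1) = 4
p(-3) = 80
p(1) - p(-3) = 4 - 80 = -76


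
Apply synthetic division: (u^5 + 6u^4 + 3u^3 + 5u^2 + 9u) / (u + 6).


Synthetic division with c = -6. Coefficients: 1, 6, 3, 5, 9, 0
Bring down 1.
  1 * -6 = -6; -6 + 6 = 0
  0 * -6 = 0; 0 + 3 = 3
  3 * -6 = -18; -18 + 5 = -13
  -13 * -6 = 78; 78 + 9 = 87
  87 * -6 = -522; -522 + 0 = -522
Quotient: u^4 + 3u^2 - 13u + 87, Remainder: -522


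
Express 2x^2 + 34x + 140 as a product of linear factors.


Roots satisfy r1 + r2 = -b/a = -17 and r1*r2 = c/a = 70.
So r1 = -7, r2 = -10.
2x^2 + 34x + 140 = 2(x - r1)(x - r2) = 2(x + 7)(x + 10)


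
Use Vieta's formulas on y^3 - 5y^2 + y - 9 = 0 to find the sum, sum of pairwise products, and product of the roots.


Monic cubic y^3+by^2+cy+d=0: sum=-b, pairwise sum=c, product=-d.
b=-5, c=1, d=-9
r1+r2+r3 = 5
r1r2+r1r3+r2r3 = 1
r1r2r3 = 9


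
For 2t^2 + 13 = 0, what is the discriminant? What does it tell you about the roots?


D = b^2 - 4ac = (0)^2 - 4(2)(13) = 0 - 104 = -104
Since D < 0: two complex conjugate roots (no real roots)


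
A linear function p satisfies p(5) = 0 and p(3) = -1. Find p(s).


p(s) = ms + b. Using p(5)=0, p(3)=-1:
m = (0 + 1)/(5 - 3) = 1/2 = 1/2
b = 0 - m*(5) = 0 - 5/2 = -5/2
p(s) = (1/2)s - (5/2)


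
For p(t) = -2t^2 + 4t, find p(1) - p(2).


p(1) = 2
p(2) = 0
p(1) - p(2) = 2 = 2


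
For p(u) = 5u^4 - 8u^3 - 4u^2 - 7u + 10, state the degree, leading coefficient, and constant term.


Highest power of u is 4, with coefficient 5. Constant term is 10.
Degree = 4, leading coefficient = 5, constant term = 10


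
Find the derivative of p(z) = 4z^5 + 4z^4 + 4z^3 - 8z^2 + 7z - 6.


Apply the power rule term by term:
  d/dz(4z^5) = 20z^4
  d/dz(4z^4) = 16z^3
  d/dz(4z^3) = 12z^2
  d/dz(-8z^2) = -16z
  d/dz(7z) = 7
  d/dz(-6) = 0
p'(z) = 20z^4 + 16z^3 + 12z^2 - 16z + 7


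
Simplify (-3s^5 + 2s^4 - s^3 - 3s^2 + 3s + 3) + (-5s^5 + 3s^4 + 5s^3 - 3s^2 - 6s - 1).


Align terms by degree and add:
  -3s^5 + 2s^4 - s^3 - 3s^2 + 3s + 3
  -5s^5 + 3s^4 + 5s^3 - 3s^2 - 6s - 1
= -8s^5 + 5s^4 + 4s^3 - 6s^2 - 3s + 2


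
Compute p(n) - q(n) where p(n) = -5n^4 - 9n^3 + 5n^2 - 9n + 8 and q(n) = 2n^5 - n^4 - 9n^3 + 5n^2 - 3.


Distribute the minus sign:
  (-5n^4 - 9n^3 + 5n^2 - 9n + 8)
- (2n^5 - n^4 - 9n^3 + 5n^2 - 3)
Negate second polynomial: -2n^5 + n^4 + 9n^3 - 5n^2 + 3
Add: -2n^5 - 4n^4 - 9n + 11


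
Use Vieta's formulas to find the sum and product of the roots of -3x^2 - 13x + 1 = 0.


For ax^2+bx+c=0: sum = -b/a, product = c/a.
a=-3, b=-13, c=1
Sum = -(-13)/-3 = -13/3
Product = (1)/-3 = -1/3


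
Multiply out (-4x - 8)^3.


Expand (-4x - 8)^3 by repeated multiplication:
  (-4x - 8)^2 = 16x^2 + 64x + 64
= -64x^3 - 384x^2 - 768x - 512


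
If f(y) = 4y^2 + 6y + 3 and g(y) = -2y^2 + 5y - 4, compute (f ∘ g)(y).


Substitute g(y) into f:
f(g(y)) = 4*(-2y^2 + 5y - 4)^2 + 6*(-2y^2 + 5y - 4) + 3
(-2y^2 + 5y - 4)^2 = 4y^4 - 20y^3 + 41y^2 - 40y + 16
Expand and combine: 16y^4 - 80y^3 + 152y^2 - 130y + 43


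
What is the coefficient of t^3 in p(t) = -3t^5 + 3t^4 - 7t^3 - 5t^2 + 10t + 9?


Read off the coefficient of t^3: -7


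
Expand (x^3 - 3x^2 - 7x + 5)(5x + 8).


Distribute each term of the first polynomial:
  (x^3)(5x + 8) = 5x^4 + 8x^3
  (-3x^2)(5x + 8) = -15x^3 - 24x^2
  (-7x)(5x + 8) = -35x^2 - 56x
  (5)(5x + 8) = 25x + 40
Sum: 5x^4 - 7x^3 - 59x^2 - 31x + 40


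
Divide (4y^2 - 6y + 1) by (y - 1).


(4y^2 - 6y + 1) / (y - 1)
Step 1: 4y * (y - 1) = 4y^2 - 4y; subtract.
Step 2: -2 * (y - 1) = -2y + 2; subtract.
Quotient: 4y - 2, Remainder: -1


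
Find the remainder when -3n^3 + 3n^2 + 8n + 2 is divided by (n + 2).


By the Remainder Theorem, the remainder equals p(-2):
  -3*(-2)^3 = 24
  3*(-2)^2 = 12
  8*(-2)^1 = -16
  constant: 2
Sum: 24 + 12 - 16 + 2 = 22


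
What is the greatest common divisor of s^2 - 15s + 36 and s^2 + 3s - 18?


Factor each:
  s^2 - 15s + 36 = (s - 3)(s - 12)
  s^2 + 3s - 18 = (s - 3)(s + 6)
Common monic factor: s - 3


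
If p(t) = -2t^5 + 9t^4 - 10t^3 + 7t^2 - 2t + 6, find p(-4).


Using direct substitution:
  -2 * (-4)^5 = 2048
  9 * (-4)^4 = 2304
  -10 * (-4)^3 = 640
  7 * (-4)^2 = 112
  -2 * (-4)^1 = 8
  constant: 6
Sum = 2048 + 2304 + 640 + 112 + 8 + 6 = 5118


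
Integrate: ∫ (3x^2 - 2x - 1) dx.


Reverse power rule on each term:
  ∫ 3x^2 dx = x^3
  ∫ -2x dx = -x^2
  ∫ -1 dx = -x
F(x) = x^3 - x^2 - x + C


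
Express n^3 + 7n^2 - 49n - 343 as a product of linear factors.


Try integer roots (divisors of -343). n=-7: p(-7)=0.
Divide out (n + 7): quotient is n^2 - 49.
Factor the quadratic: (n - 7)(n + 7)
Result: (n + 7)(n - 7)(n + 7)


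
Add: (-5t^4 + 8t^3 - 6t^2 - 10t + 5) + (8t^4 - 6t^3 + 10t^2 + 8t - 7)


Align terms by degree and add:
  -5t^4 + 8t^3 - 6t^2 - 10t + 5
+ 8t^4 - 6t^3 + 10t^2 + 8t - 7
= 3t^4 + 2t^3 + 4t^2 - 2t - 2


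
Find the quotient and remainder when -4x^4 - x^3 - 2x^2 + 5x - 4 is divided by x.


(-4x^4 - x^3 - 2x^2 + 5x - 4) / (x)
Step 1: -4x^3 * (x) = -4x^4; subtract.
Step 2: -x^2 * (x) = -x^3; subtract.
Step 3: -2x * (x) = -2x^2; subtract.
Step 4: 5 * (x) = 5x; subtract.
Quotient: -4x^3 - x^2 - 2x + 5, Remainder: -4


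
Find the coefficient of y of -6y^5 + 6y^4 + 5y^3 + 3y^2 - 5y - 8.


Read off the coefficient of y: -5


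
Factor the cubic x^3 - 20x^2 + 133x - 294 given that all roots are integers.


Try integer roots (divisors of -294). x=7: p(7)=0.
Divide out (x - 7): quotient is x^2 - 13x + 42.
Factor the quadratic: (x - 6)(x - 7)
Result: (x - 7)(x - 6)(x - 7)


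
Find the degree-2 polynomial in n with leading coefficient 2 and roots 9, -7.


p(n) = 2(n - 9)(n + 7)
Expand: 2n^2 - 4n - 126


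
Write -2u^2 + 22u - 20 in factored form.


Roots satisfy r1 + r2 = -b/a = 11 and r1*r2 = c/a = 10.
So r1 = 1, r2 = 10.
-2u^2 + 22u - 20 = -2(u - r1)(u - r2) = -2(u - 1)(u - 10)


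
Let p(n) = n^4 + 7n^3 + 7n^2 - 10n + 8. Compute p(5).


Using direct substitution:
  1 * (5)^4 = 625
  7 * (5)^3 = 875
  7 * (5)^2 = 175
  -10 * (5)^1 = -50
  constant: 8
Sum = 625 + 875 + 175 - 50 + 8 = 1633


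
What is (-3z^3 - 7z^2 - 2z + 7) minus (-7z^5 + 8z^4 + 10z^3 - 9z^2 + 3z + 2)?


Distribute the minus sign:
  (-3z^3 - 7z^2 - 2z + 7)
- (-7z^5 + 8z^4 + 10z^3 - 9z^2 + 3z + 2)
Negate second polynomial: 7z^5 - 8z^4 - 10z^3 + 9z^2 - 3z - 2
Add: 7z^5 - 8z^4 - 13z^3 + 2z^2 - 5z + 5


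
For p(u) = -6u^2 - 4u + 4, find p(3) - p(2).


p(3) = -62
p(2) = -28
p(3) - p(2) = -62 + 28 = -34


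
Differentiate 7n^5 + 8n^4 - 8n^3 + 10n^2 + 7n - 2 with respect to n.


Apply the power rule term by term:
  d/dn(7n^5) = 35n^4
  d/dn(8n^4) = 32n^3
  d/dn(-8n^3) = -24n^2
  d/dn(10n^2) = 20n
  d/dn(7n) = 7
  d/dn(-2) = 0
p'(n) = 35n^4 + 32n^3 - 24n^2 + 20n + 7


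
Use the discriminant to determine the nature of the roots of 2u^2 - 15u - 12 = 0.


D = b^2 - 4ac = (-15)^2 - 4(2)(-12) = 225 + 96 = 321
Since D > 0: two distinct irrational roots


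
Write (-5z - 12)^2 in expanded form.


Expand (-5z - 12)^2 by repeated multiplication:
= 25z^2 + 120z + 144


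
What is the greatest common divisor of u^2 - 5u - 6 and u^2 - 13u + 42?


Factor each:
  u^2 - 5u - 6 = (u - 6)(u + 1)
  u^2 - 13u + 42 = (u - 6)(u - 7)
Common monic factor: u - 6


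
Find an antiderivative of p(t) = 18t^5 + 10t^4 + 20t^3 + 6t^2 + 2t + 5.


Reverse power rule on each term:
  ∫ 18t^5 dt = 3t^6
  ∫ 10t^4 dt = 2t^5
  ∫ 20t^3 dt = 5t^4
  ∫ 6t^2 dt = 2t^3
  ∫ 2t dt = t^2
  ∫ 5 dt = 5t
F(t) = 3t^6 + 2t^5 + 5t^4 + 2t^3 + t^2 + 5t + C


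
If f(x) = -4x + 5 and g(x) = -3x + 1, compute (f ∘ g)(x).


Substitute g(x) into f:
f(g(x)) = -4*(-3x + 1) + 5
Expand and combine: 12x + 1


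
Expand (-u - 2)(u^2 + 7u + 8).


Distribute each term of the first polynomial:
  (-u)(u^2 + 7u + 8) = -u^3 - 7u^2 - 8u
  (-2)(u^2 + 7u + 8) = -2u^2 - 14u - 16
Sum: -u^3 - 9u^2 - 22u - 16


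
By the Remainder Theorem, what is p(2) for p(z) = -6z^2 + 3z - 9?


By the Remainder Theorem, the remainder equals p(2):
  -6*(2)^2 = -24
  3*(2)^1 = 6
  constant: -9
Sum: -24 + 6 - 9 = -27


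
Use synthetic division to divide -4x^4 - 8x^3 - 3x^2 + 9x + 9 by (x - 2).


Synthetic division with c = 2. Coefficients: -4, -8, -3, 9, 9
Bring down -4.
  -4 * 2 = -8; -8 - 8 = -16
  -16 * 2 = -32; -32 - 3 = -35
  -35 * 2 = -70; -70 + 9 = -61
  -61 * 2 = -122; -122 + 9 = -113
Quotient: -4x^3 - 16x^2 - 35x - 61, Remainder: -113


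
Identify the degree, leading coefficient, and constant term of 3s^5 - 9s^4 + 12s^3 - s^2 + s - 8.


Highest power of s is 5, with coefficient 3. Constant term is -8.
Degree = 5, leading coefficient = 3, constant term = -8


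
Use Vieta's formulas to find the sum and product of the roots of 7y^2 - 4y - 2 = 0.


For ay^2+by+c=0: sum = -b/a, product = c/a.
a=7, b=-4, c=-2
Sum = -(-4)/7 = 4/7
Product = (-2)/7 = -2/7


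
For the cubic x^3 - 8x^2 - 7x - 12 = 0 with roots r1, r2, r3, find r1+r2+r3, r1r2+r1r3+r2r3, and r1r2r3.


Monic cubic x^3+bx^2+cx+d=0: sum=-b, pairwise sum=c, product=-d.
b=-8, c=-7, d=-12
r1+r2+r3 = 8
r1r2+r1r3+r2r3 = -7
r1r2r3 = 12


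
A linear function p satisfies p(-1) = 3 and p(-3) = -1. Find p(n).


p(n) = mn + b. Using p(-1)=3, p(-3)=-1:
m = (3 + 1)/(-1 + 3) = 4/2 = 2
b = 3 - m*(-1) = 3 + 2 = 5
p(n) = 2n + 5


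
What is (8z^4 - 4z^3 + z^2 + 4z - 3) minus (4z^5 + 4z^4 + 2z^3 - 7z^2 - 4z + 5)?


Distribute the minus sign:
  (8z^4 - 4z^3 + z^2 + 4z - 3)
- (4z^5 + 4z^4 + 2z^3 - 7z^2 - 4z + 5)
Negate second polynomial: -4z^5 - 4z^4 - 2z^3 + 7z^2 + 4z - 5
Add: -4z^5 + 4z^4 - 6z^3 + 8z^2 + 8z - 8


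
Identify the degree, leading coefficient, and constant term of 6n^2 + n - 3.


Highest power of n is 2, with coefficient 6. Constant term is -3.
Degree = 2, leading coefficient = 6, constant term = -3


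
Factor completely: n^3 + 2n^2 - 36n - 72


Try integer roots (divisors of -72). n=6: p(6)=0.
Divide out (n - 6): quotient is n^2 + 8n + 12.
Factor the quadratic: (n + 2)(n + 6)
Result: (n - 6)(n + 2)(n + 6)


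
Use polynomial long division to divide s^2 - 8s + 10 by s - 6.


(s^2 - 8s + 10) / (s - 6)
Step 1: s * (s - 6) = s^2 - 6s; subtract.
Step 2: -2 * (s - 6) = -2s + 12; subtract.
Quotient: s - 2, Remainder: -2


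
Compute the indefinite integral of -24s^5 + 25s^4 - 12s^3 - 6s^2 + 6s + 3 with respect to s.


Reverse power rule on each term:
  ∫ -24s^5 ds = -4s^6
  ∫ 25s^4 ds = 5s^5
  ∫ -12s^3 ds = -3s^4
  ∫ -6s^2 ds = -2s^3
  ∫ 6s ds = 3s^2
  ∫ 3 ds = 3s
F(s) = -4s^6 + 5s^5 - 3s^4 - 2s^3 + 3s^2 + 3s + C


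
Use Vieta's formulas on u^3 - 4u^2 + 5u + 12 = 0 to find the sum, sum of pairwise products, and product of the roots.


Monic cubic u^3+bu^2+cu+d=0: sum=-b, pairwise sum=c, product=-d.
b=-4, c=5, d=12
r1+r2+r3 = 4
r1r2+r1r3+r2r3 = 5
r1r2r3 = -12


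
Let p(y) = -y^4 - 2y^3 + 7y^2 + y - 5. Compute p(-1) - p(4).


p(-1) = 2
p(4) = -273
p(-1) - p(4) = 2 + 273 = 275


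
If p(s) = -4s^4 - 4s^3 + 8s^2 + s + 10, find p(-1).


Using direct substitution:
  -4 * (-1)^4 = -4
  -4 * (-1)^3 = 4
  8 * (-1)^2 = 8
  1 * (-1)^1 = -1
  constant: 10
Sum = -4 + 4 + 8 - 1 + 10 = 17


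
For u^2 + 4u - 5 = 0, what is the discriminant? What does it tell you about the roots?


D = b^2 - 4ac = (4)^2 - 4(1)(-5) = 16 + 20 = 36
Since D > 0: two distinct rational roots


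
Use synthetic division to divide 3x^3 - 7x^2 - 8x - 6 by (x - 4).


Synthetic division with c = 4. Coefficients: 3, -7, -8, -6
Bring down 3.
  3 * 4 = 12; 12 - 7 = 5
  5 * 4 = 20; 20 - 8 = 12
  12 * 4 = 48; 48 - 6 = 42
Quotient: 3x^2 + 5x + 12, Remainder: 42


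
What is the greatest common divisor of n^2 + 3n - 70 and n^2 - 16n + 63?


Factor each:
  n^2 + 3n - 70 = (n - 7)(n + 10)
  n^2 - 16n + 63 = (n - 7)(n - 9)
Common monic factor: n - 7


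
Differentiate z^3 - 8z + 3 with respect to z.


Apply the power rule term by term:
  d/dz(z^3) = 3z^2
  d/dz(-8z) = -8
  d/dz(3) = 0
p'(z) = 3z^2 - 8


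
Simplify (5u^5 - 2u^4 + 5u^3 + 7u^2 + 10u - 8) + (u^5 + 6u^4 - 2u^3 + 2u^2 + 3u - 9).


Align terms by degree and add:
  5u^5 - 2u^4 + 5u^3 + 7u^2 + 10u - 8
+ u^5 + 6u^4 - 2u^3 + 2u^2 + 3u - 9
= 6u^5 + 4u^4 + 3u^3 + 9u^2 + 13u - 17


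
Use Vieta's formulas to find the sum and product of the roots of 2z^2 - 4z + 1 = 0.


For az^2+bz+c=0: sum = -b/a, product = c/a.
a=2, b=-4, c=1
Sum = -(-4)/2 = 2
Product = (1)/2 = 1/2


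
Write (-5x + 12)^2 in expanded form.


Expand (-5x + 12)^2 by repeated multiplication:
= 25x^2 - 120x + 144


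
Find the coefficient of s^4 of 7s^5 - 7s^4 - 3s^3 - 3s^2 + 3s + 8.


Read off the coefficient of s^4: -7


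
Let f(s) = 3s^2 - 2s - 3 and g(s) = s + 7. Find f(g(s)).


Substitute g(s) into f:
f(g(s)) = 3*(s + 7)^2 + (-2)*(s + 7) + (-3)
(s + 7)^2 = s^2 + 14s + 49
Expand and combine: 3s^2 + 40s + 130


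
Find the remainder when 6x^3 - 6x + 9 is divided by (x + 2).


By the Remainder Theorem, the remainder equals p(-2):
  6*(-2)^3 = -48
  0*(-2)^2 = 0
  -6*(-2)^1 = 12
  constant: 9
Sum: -48 + 0 + 12 + 9 = -27


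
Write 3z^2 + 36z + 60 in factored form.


Roots satisfy r1 + r2 = -b/a = -12 and r1*r2 = c/a = 20.
So r1 = -2, r2 = -10.
3z^2 + 36z + 60 = 3(z - r1)(z - r2) = 3(z + 2)(z + 10)


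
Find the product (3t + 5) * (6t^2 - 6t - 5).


Distribute each term of the first polynomial:
  (3t)(6t^2 - 6t - 5) = 18t^3 - 18t^2 - 15t
  (5)(6t^2 - 6t - 5) = 30t^2 - 30t - 25
Sum: 18t^3 + 12t^2 - 45t - 25


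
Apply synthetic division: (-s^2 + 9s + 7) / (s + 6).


Synthetic division with c = -6. Coefficients: -1, 9, 7
Bring down -1.
  -1 * -6 = 6; 6 + 9 = 15
  15 * -6 = -90; -90 + 7 = -83
Quotient: -s + 15, Remainder: -83


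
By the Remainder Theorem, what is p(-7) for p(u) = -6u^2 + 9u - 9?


By the Remainder Theorem, the remainder equals p(-7):
  -6*(-7)^2 = -294
  9*(-7)^1 = -63
  constant: -9
Sum: -294 - 63 - 9 = -366


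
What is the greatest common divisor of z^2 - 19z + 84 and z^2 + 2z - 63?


Factor each:
  z^2 - 19z + 84 = (z - 7)(z - 12)
  z^2 + 2z - 63 = (z - 7)(z + 9)
Common monic factor: z - 7


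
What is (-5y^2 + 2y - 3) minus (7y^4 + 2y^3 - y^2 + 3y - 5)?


Distribute the minus sign:
  (-5y^2 + 2y - 3)
- (7y^4 + 2y^3 - y^2 + 3y - 5)
Negate second polynomial: -7y^4 - 2y^3 + y^2 - 3y + 5
Add: -7y^4 - 2y^3 - 4y^2 - y + 2


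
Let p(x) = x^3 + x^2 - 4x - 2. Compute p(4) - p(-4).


p(4) = 62
p(-4) = -34
p(4) - p(-4) = 62 + 34 = 96


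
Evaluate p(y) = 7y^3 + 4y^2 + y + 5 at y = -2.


Using direct substitution:
  7 * (-2)^3 = -56
  4 * (-2)^2 = 16
  1 * (-2)^1 = -2
  constant: 5
Sum = -56 + 16 - 2 + 5 = -37


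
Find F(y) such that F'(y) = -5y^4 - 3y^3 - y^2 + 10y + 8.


Reverse power rule on each term:
  ∫ -5y^4 dy = -y^5
  ∫ -3y^3 dy = -(3/4)y^4
  ∫ -y^2 dy = -(1/3)y^3
  ∫ 10y dy = 5y^2
  ∫ 8 dy = 8y
F(y) = -y^5 - (3/4)y^4 - (1/3)y^3 + 5y^2 + 8y + C


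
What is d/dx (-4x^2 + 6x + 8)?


Apply the power rule term by term:
  d/dx(-4x^2) = -8x
  d/dx(6x) = 6
  d/dx(8) = 0
p'(x) = -8x + 6


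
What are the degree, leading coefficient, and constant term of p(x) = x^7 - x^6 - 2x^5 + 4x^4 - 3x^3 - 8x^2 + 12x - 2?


Highest power of x is 7, with coefficient 1. Constant term is -2.
Degree = 7, leading coefficient = 1, constant term = -2


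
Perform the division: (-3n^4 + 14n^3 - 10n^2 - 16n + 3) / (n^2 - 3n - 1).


(-3n^4 + 14n^3 - 10n^2 - 16n + 3) / (n^2 - 3n - 1)
Step 1: -3n^2 * (n^2 - 3n - 1) = -3n^4 + 9n^3 + 3n^2; subtract.
Step 2: 5n * (n^2 - 3n - 1) = 5n^3 - 15n^2 - 5n; subtract.
Step 3: 2 * (n^2 - 3n - 1) = 2n^2 - 6n - 2; subtract.
Quotient: -3n^2 + 5n + 2, Remainder: -5n + 5


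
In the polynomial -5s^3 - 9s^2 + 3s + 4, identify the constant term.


Read off the constant term: 4


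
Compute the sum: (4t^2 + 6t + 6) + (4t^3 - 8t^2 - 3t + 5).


Align terms by degree and add:
  4t^2 + 6t + 6
+ 4t^3 - 8t^2 - 3t + 5
= 4t^3 - 4t^2 + 3t + 11


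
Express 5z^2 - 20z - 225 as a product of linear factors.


Roots satisfy r1 + r2 = -b/a = 4 and r1*r2 = c/a = -45.
So r1 = 9, r2 = -5.
5z^2 - 20z - 225 = 5(z - r1)(z - r2) = 5(z - 9)(z + 5)


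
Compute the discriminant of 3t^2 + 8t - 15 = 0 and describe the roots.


D = b^2 - 4ac = (8)^2 - 4(3)(-15) = 64 + 180 = 244
Since D > 0: two distinct irrational roots


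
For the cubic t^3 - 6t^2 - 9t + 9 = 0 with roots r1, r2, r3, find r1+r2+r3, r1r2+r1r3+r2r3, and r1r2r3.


Monic cubic t^3+bt^2+ct+d=0: sum=-b, pairwise sum=c, product=-d.
b=-6, c=-9, d=9
r1+r2+r3 = 6
r1r2+r1r3+r2r3 = -9
r1r2r3 = -9


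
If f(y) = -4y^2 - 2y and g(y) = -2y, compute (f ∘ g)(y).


Substitute g(y) into f:
f(g(y)) = -4*(-2y)^2 + (-2)*(-2y)
(-2y)^2 = 4y^2
Expand and combine: -16y^2 + 4y


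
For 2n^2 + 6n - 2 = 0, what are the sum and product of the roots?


For an^2+bn+c=0: sum = -b/a, product = c/a.
a=2, b=6, c=-2
Sum = -(6)/2 = -3
Product = (-2)/2 = -1


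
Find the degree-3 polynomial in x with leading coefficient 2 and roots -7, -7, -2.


p(x) = 2(x + 7)(x + 7)(x + 2)
Expand: 2x^3 + 32x^2 + 154x + 196


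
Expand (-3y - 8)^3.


Expand (-3y - 8)^3 by repeated multiplication:
  (-3y - 8)^2 = 9y^2 + 48y + 64
= -27y^3 - 216y^2 - 576y - 512


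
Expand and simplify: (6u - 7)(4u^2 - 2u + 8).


Distribute each term of the first polynomial:
  (6u)(4u^2 - 2u + 8) = 24u^3 - 12u^2 + 48u
  (-7)(4u^2 - 2u + 8) = -28u^2 + 14u - 56
Sum: 24u^3 - 40u^2 + 62u - 56


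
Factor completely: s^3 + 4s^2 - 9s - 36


Try integer roots (divisors of -36). s=3: p(3)=0.
Divide out (s - 3): quotient is s^2 + 7s + 12.
Factor the quadratic: (s + 3)(s + 4)
Result: (s - 3)(s + 3)(s + 4)
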